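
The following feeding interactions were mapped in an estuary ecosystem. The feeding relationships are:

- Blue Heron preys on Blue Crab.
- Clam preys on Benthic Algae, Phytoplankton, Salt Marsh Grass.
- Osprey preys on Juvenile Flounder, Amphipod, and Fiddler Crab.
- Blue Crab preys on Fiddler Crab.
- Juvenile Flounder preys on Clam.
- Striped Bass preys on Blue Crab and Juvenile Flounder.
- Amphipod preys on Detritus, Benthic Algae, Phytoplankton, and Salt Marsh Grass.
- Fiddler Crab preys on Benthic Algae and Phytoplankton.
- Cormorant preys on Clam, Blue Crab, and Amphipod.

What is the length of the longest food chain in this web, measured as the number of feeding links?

One longest chain: Phytoplankton → Clam → Juvenile Flounder → Osprey.
It has 4 species and 3 links.

3 links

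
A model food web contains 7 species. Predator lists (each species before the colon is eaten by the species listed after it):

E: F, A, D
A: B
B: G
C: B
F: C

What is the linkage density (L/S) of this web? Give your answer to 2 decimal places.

There are L = 7 links among S = 7 species.
L/S = 7/7 = 1.0000 ≈ 1.00.

L/S = 1.00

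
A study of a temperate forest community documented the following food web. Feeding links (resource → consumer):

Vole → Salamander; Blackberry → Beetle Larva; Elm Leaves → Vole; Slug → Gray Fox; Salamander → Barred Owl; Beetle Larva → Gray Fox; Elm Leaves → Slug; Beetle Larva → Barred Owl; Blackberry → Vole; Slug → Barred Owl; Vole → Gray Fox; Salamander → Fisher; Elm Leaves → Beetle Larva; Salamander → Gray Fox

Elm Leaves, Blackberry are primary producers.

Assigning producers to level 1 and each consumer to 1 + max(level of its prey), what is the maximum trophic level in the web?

4

Producers (level 1): Elm Leaves, Blackberry.
Elm Leaves → Vole → Salamander → Barred Owl gives Barred Owl level 4.
No species has a prey at level 4, so no species reaches level 5.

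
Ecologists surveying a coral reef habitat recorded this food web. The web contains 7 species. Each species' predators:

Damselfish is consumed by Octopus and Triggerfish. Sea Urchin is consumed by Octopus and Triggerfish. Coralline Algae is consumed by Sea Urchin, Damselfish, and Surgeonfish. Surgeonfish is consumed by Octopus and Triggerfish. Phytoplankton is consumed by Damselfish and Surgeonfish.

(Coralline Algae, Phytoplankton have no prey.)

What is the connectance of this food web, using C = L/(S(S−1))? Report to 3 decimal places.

The web has S = 7 species and L = 11 feeding links.
C = L / (S(S−1)) = 11 / 42 = 0.2619 ≈ 0.262.

C = 0.262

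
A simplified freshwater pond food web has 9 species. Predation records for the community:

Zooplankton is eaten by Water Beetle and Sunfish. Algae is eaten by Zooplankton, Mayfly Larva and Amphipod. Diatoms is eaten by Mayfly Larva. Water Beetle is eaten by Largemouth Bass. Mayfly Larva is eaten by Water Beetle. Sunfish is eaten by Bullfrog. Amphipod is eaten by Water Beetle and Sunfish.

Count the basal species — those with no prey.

2

Basal species (no prey listed): Diatoms, Algae.
Count: 2.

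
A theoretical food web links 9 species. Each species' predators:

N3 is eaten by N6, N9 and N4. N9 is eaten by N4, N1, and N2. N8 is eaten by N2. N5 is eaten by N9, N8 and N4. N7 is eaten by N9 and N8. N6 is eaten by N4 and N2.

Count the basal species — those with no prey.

Basal species (no prey listed): N5, N7, N3.
Count: 3.

3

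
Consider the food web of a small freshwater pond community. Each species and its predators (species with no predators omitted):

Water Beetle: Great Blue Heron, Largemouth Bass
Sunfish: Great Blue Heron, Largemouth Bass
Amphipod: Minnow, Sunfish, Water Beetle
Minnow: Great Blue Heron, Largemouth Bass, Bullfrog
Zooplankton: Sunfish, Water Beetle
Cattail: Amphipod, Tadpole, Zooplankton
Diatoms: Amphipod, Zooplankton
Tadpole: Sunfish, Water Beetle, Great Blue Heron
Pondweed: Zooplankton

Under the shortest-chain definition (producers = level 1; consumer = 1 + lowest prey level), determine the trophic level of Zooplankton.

Cattail is a producer → level 1.
Zooplankton eats Cattail → level 2.

Trophic level 2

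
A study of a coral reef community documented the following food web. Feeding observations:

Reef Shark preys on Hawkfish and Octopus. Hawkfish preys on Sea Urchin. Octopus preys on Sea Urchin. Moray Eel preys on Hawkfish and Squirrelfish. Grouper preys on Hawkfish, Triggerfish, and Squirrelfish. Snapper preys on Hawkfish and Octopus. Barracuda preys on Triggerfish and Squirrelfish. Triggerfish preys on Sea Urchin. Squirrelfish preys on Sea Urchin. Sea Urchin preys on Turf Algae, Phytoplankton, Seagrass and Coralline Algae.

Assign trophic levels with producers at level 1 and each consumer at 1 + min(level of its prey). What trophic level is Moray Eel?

Coralline Algae is a producer → level 1.
Sea Urchin eats Coralline Algae → level 2.
Hawkfish eats Sea Urchin → level 3.
Moray Eel eats Hawkfish → level 4.
No prey of Moray Eel is below level 3, so 4 is the minimum.

Trophic level 4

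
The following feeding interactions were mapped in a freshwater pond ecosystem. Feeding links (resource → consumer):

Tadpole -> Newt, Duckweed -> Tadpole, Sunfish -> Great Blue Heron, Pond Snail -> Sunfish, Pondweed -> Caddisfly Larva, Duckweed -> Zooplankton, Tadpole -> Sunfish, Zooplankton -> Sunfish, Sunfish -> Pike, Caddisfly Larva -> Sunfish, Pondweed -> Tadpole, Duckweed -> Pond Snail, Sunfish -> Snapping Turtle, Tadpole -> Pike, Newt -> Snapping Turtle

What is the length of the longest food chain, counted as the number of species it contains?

One longest chain: Pondweed → Caddisfly Larva → Sunfish → Pike.
It has 4 species and 3 links.

4 species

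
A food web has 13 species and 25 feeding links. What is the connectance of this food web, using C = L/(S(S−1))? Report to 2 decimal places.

The web has S = 13 species and L = 25 feeding links.
C = L / (S(S−1)) = 25 / 156 = 0.1603 ≈ 0.16.

C = 0.16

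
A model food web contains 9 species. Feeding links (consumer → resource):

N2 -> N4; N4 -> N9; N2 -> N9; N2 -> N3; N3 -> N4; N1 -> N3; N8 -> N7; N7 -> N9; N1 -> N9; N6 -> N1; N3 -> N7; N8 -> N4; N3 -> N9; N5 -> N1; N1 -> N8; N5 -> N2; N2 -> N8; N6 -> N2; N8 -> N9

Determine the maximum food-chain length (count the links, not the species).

4 links

One longest chain: N9 → N7 → N8 → N1 → N6.
It has 5 species and 4 links.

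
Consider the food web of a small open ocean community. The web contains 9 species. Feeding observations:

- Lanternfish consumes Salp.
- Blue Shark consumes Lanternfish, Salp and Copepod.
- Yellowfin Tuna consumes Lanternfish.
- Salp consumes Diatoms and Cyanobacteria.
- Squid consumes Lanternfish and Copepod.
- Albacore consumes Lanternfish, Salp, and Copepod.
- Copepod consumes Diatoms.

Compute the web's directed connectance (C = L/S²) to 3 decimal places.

C = 0.160

The web has S = 9 species and L = 13 feeding links.
C = L / S² = 13 / 81 = 0.1605 ≈ 0.160.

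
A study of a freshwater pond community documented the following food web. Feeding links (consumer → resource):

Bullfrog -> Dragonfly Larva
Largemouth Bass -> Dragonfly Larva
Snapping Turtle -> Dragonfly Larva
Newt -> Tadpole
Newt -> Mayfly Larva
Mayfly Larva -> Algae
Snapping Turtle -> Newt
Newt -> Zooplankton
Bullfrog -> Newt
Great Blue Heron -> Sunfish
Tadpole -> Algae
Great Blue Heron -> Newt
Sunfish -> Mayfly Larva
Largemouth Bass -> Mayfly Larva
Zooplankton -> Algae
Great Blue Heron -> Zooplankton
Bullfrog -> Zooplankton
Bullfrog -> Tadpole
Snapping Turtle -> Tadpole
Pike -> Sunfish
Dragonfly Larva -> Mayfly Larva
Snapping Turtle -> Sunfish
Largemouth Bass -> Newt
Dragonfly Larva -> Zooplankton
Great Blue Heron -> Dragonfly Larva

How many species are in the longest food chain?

One longest chain: Algae → Zooplankton → Dragonfly Larva → Bullfrog.
It has 4 species and 3 links.

4 species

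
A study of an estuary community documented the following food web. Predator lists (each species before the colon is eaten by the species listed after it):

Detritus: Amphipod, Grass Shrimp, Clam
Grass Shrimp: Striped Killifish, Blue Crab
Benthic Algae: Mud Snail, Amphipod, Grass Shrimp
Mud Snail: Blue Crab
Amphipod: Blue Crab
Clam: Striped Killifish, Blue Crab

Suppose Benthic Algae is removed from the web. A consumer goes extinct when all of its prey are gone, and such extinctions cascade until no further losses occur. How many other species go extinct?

Remove Benthic Algae.
Round 1: Mud Snail (all prey gone) → extinct.
No further losses. Total secondary extinctions: 1.

1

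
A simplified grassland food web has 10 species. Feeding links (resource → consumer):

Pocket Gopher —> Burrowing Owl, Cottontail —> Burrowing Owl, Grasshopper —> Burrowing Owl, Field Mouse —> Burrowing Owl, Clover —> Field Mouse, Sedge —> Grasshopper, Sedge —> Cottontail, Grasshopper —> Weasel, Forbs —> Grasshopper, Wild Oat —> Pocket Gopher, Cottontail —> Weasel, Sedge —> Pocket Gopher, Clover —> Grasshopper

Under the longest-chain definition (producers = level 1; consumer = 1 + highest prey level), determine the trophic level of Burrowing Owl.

Forbs is a producer → level 1.
Grasshopper eats Forbs (level 1); other prey at levels: Sedge 1, Clover 1 → level 2.
Burrowing Owl eats Grasshopper (level 2); other prey at levels: Field Mouse 2, Cottontail 2, Pocket Gopher 2 → level 3.

Trophic level 3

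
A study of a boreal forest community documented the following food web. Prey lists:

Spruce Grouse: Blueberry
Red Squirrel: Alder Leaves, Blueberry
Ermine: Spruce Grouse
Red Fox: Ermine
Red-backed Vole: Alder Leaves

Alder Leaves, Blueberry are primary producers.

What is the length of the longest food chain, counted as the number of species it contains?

4 species

One longest chain: Blueberry → Spruce Grouse → Ermine → Red Fox.
It has 4 species and 3 links.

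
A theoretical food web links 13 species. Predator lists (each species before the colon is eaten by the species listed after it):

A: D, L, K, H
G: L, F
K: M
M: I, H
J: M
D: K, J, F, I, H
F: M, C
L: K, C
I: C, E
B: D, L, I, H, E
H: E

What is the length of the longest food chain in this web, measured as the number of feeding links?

One longest chain: A → D → K → M → I → C.
It has 6 species and 5 links.

5 links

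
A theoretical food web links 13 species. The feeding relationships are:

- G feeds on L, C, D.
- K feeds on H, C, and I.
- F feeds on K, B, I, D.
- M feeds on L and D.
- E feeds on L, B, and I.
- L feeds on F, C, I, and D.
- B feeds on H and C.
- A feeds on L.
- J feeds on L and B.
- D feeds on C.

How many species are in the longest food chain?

5 species

One longest chain: C → B → F → L → A.
It has 5 species and 4 links.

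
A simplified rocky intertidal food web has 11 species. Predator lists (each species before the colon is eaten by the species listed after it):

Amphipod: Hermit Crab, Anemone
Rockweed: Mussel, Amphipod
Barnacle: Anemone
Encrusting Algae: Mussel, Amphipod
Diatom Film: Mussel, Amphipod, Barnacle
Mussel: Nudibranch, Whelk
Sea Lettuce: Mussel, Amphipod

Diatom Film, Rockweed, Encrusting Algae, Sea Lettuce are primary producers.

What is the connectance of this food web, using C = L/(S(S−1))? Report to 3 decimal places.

C = 0.127

The web has S = 11 species and L = 14 feeding links.
C = L / (S(S−1)) = 14 / 110 = 0.1273 ≈ 0.127.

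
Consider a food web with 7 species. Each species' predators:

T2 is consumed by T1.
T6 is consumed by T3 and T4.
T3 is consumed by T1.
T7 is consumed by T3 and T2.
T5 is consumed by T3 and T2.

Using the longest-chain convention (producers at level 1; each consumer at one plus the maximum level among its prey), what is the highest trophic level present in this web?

3

Producers (level 1): T6, T5, T7.
T6 → T3 → T1 gives T1 level 3.
No species has a prey at level 3, so no species reaches level 4.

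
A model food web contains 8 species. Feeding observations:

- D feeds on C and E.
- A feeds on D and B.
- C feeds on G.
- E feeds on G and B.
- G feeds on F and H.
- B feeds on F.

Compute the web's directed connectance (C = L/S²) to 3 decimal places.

C = 0.156

The web has S = 8 species and L = 10 feeding links.
C = L / S² = 10 / 64 = 0.1562 ≈ 0.156.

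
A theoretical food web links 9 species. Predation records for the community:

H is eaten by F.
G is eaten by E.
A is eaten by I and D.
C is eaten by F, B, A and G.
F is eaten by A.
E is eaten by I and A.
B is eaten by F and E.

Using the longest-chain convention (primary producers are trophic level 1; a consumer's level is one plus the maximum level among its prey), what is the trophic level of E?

C is a producer → level 1.
B eats C → level 2.
E eats B (level 2); other prey at levels: G 2 → level 3.

Trophic level 3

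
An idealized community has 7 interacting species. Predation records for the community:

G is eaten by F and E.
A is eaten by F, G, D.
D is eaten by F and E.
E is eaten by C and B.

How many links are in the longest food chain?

One longest chain: A → D → E → C.
It has 4 species and 3 links.

3 links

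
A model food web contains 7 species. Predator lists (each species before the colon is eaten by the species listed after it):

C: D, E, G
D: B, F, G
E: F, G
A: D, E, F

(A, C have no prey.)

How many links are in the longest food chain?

2 links

One longest chain: A → D → B.
It has 3 species and 2 links.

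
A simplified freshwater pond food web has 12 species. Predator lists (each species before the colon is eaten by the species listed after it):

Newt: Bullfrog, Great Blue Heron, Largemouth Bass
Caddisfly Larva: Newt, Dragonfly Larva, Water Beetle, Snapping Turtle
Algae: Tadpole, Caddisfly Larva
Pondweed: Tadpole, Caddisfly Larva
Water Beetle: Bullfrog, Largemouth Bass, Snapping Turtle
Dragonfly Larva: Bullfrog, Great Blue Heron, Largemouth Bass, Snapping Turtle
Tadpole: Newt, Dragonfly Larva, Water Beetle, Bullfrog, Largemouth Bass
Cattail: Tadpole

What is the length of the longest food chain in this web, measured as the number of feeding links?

3 links

One longest chain: Pondweed → Tadpole → Newt → Bullfrog.
It has 4 species and 3 links.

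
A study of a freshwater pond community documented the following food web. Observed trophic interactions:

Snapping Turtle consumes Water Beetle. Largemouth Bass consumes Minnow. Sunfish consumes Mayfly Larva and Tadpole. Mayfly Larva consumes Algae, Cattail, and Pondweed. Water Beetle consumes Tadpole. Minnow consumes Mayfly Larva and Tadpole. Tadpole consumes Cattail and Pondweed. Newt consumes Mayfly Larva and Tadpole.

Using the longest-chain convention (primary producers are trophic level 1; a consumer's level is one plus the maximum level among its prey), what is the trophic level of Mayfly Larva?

Trophic level 2

Algae is a producer → level 1.
Mayfly Larva eats Algae (level 1); other prey at levels: Cattail 1, Pondweed 1 → level 2.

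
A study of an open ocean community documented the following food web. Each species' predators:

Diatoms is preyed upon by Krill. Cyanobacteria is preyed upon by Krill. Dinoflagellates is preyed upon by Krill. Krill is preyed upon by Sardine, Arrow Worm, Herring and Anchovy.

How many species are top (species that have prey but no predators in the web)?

Top species (has prey, but nothing eats it): Arrow Worm, Anchovy, Sardine, Herring.
Count: 4.

4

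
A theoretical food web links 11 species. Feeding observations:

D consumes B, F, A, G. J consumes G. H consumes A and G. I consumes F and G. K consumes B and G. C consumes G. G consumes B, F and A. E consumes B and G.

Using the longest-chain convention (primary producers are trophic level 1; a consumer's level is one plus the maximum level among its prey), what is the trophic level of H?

Trophic level 3

A is a producer → level 1.
G eats A (level 1); other prey at levels: B 1, F 1 → level 2.
H eats G (level 2); other prey at levels: A 1 → level 3.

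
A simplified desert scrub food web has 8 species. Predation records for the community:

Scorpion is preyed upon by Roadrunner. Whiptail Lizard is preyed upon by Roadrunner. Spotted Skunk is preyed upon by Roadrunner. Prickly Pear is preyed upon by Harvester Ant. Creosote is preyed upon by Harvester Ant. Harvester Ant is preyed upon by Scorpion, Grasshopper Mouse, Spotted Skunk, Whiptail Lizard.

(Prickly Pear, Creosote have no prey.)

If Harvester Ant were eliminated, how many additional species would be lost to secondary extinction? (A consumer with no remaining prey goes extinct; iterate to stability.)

Remove Harvester Ant.
Round 1: Spotted Skunk (all prey gone), Whiptail Lizard (all prey gone), Grasshopper Mouse (all prey gone), Scorpion (all prey gone) → extinct.
Round 2: Roadrunner (all prey gone) → extinct.
No further losses. Total secondary extinctions: 5.

5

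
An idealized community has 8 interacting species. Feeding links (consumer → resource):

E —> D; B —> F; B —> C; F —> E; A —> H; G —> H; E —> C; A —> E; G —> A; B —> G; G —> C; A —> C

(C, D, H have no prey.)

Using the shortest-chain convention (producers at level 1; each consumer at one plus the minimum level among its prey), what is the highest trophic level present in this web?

3

Producers (level 1): C, D, H.
Following each consumer down to its lowest-level prey: C → E → F (levels 1 through 3).
All prey of F (E 2) are at level 2 or above, so F is at level 1 + 2 = 3.
Every consumer has at least one prey at level 2 or below, so none exceeds level 3.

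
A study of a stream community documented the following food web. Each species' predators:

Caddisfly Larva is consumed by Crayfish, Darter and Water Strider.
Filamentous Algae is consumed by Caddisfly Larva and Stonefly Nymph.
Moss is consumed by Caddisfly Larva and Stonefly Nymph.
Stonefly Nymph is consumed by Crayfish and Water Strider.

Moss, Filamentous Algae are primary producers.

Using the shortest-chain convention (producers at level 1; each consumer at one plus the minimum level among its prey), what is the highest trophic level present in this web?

3

Producers (level 1): Moss, Filamentous Algae.
Following each consumer down to its lowest-level prey: Moss → Caddisfly Larva → Water Strider (levels 1 through 3).
All prey of Water Strider (Caddisfly Larva 2, Stonefly Nymph 2) are at level 2 or above, so Water Strider is at level 1 + 2 = 3.
Every consumer has at least one prey at level 2 or below, so none exceeds level 3.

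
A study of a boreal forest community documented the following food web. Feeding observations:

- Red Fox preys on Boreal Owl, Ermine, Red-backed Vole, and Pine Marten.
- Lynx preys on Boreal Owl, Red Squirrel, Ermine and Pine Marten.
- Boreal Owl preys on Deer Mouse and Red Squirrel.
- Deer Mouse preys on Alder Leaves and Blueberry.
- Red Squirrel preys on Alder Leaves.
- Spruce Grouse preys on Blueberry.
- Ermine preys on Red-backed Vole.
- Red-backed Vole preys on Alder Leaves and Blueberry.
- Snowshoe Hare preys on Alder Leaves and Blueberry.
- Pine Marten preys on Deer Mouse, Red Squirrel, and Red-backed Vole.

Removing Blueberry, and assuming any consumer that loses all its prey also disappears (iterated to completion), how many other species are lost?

1

Remove Blueberry.
Round 1: Spruce Grouse (all prey gone) → extinct.
No further losses. Total secondary extinctions: 1.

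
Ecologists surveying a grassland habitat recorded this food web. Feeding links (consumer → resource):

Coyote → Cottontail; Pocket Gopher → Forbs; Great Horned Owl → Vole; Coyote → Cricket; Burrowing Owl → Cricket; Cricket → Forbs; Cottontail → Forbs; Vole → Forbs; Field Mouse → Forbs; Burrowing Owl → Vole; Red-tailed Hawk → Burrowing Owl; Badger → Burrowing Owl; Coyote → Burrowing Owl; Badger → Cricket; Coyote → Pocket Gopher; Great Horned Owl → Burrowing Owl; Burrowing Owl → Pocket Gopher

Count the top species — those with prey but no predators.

Top species (has prey, but nothing eats it): Field Mouse, Red-tailed Hawk, Coyote, Great Horned Owl, Badger.
Count: 5.

5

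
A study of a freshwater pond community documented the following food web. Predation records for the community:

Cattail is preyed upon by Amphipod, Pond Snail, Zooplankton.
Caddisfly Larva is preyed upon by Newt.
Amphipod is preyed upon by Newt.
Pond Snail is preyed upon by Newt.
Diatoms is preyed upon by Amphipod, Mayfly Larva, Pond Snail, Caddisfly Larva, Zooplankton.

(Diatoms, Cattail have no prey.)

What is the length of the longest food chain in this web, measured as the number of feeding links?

2 links

One longest chain: Diatoms → Pond Snail → Newt.
It has 3 species and 2 links.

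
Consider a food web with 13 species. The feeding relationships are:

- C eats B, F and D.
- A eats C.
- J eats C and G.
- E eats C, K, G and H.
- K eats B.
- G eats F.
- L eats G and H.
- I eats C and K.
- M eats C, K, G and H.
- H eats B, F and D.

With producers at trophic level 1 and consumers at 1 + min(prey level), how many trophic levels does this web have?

Producers (level 1): D, B, F.
Following each consumer down to its lowest-level prey: D → C → I (levels 1 through 3).
All prey of I (C 2, K 2) are at level 2 or above, so I is at level 1 + 2 = 3.
Every consumer has at least one prey at level 2 or below, so none exceeds level 3.

3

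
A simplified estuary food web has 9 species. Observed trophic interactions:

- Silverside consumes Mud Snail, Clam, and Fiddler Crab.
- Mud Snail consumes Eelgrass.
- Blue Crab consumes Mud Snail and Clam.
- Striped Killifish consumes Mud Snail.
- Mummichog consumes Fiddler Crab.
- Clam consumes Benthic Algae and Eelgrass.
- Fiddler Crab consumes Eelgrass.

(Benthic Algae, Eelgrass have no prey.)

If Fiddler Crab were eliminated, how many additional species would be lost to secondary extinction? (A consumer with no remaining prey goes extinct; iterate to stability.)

Remove Fiddler Crab.
Round 1: Mummichog (all prey gone) → extinct.
No further losses. Total secondary extinctions: 1.

1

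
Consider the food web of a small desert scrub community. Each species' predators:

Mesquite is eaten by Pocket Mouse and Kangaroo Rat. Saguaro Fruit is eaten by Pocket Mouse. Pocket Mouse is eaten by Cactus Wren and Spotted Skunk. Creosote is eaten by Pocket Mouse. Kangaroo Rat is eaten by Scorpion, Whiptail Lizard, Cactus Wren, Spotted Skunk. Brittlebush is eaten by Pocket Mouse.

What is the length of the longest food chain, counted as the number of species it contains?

3 species

One longest chain: Mesquite → Kangaroo Rat → Spotted Skunk.
It has 3 species and 2 links.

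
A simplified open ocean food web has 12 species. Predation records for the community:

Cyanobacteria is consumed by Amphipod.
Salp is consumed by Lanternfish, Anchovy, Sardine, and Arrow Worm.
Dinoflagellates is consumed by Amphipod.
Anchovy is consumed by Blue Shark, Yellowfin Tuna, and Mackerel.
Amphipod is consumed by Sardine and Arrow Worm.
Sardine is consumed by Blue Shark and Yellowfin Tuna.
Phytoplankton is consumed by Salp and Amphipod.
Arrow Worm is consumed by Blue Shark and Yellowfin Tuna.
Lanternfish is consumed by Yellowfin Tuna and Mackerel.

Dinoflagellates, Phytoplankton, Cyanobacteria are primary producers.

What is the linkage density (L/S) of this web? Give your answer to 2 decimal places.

L/S = 1.58

There are L = 19 links among S = 12 species.
L/S = 19/12 = 1.5833 ≈ 1.58.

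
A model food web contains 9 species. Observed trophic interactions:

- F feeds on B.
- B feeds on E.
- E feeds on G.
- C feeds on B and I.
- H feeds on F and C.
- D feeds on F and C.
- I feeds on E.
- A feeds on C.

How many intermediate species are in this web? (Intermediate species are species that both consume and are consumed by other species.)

5

Intermediate species (has both prey and predators): E, I, B, F, C.
Count: 5.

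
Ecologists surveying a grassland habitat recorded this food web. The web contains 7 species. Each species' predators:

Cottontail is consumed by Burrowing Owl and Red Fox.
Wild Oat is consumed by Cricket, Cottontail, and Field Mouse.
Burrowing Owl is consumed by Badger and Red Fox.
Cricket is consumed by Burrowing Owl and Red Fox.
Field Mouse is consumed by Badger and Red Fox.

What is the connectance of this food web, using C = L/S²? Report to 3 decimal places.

C = 0.224

The web has S = 7 species and L = 11 feeding links.
C = L / S² = 11 / 49 = 0.2245 ≈ 0.224.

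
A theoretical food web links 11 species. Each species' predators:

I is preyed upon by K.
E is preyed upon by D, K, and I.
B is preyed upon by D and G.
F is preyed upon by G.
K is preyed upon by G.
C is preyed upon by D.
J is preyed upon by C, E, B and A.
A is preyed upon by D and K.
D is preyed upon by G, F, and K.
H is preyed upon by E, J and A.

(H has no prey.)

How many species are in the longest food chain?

6 species

One longest chain: H → J → E → I → K → G.
It has 6 species and 5 links.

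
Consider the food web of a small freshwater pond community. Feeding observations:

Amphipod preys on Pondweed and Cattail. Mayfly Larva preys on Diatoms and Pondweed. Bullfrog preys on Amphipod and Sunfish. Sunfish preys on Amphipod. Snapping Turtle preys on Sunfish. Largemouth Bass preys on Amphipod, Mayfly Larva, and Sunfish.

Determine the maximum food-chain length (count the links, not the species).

3 links

One longest chain: Cattail → Amphipod → Sunfish → Largemouth Bass.
It has 4 species and 3 links.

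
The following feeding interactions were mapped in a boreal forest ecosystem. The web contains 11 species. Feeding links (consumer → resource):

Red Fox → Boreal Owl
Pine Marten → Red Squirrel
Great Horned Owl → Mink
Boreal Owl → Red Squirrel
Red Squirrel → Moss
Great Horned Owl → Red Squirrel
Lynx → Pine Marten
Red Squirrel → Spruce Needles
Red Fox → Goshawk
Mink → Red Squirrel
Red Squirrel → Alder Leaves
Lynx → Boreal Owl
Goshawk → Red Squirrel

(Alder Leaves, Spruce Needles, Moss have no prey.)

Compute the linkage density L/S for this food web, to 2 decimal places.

L/S = 1.18

There are L = 13 links among S = 11 species.
L/S = 13/11 = 1.1818 ≈ 1.18.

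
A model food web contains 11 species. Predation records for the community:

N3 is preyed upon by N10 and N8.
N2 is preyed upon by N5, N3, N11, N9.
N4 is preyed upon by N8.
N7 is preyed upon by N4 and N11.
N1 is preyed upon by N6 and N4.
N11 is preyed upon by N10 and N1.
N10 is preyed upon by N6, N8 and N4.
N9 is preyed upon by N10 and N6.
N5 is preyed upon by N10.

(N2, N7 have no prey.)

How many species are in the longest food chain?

5 species

One longest chain: N2 → N11 → N1 → N4 → N8.
It has 5 species and 4 links.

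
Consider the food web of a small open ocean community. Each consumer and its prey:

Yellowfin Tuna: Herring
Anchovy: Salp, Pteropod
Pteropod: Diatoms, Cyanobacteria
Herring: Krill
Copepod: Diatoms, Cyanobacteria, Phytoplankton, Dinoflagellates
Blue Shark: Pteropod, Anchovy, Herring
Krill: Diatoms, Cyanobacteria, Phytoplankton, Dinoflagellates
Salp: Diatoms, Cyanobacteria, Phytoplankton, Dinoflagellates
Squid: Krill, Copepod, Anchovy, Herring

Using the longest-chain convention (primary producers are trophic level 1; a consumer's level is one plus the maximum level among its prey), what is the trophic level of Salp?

Diatoms is a producer → level 1.
Salp eats Diatoms (level 1); other prey at levels: Cyanobacteria 1, Phytoplankton 1, Dinoflagellates 1 → level 2.

Trophic level 2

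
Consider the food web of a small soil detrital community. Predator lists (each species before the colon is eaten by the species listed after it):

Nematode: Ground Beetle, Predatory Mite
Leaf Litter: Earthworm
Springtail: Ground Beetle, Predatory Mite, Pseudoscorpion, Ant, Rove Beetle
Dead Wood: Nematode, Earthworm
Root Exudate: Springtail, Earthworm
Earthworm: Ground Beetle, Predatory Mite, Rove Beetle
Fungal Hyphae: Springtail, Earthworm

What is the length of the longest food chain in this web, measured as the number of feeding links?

2 links

One longest chain: Dead Wood → Nematode → Ground Beetle.
It has 3 species and 2 links.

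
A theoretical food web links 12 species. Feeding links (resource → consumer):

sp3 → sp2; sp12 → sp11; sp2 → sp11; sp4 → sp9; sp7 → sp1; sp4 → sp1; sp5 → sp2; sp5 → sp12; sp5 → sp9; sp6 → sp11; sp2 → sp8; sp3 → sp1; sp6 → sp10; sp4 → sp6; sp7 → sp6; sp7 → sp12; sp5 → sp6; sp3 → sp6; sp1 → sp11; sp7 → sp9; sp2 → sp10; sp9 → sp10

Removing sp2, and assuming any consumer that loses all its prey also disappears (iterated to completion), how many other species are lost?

Remove sp2.
Round 1: sp8 (all prey gone) → extinct.
No further losses. Total secondary extinctions: 1.

1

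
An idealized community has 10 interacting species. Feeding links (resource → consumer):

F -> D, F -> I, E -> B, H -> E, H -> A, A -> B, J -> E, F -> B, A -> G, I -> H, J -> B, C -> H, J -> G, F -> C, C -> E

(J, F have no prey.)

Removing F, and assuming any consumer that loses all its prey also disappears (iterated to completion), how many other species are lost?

Remove F.
Round 1: I (all prey gone), C (all prey gone), D (all prey gone) → extinct.
Round 2: H (all prey gone) → extinct.
Round 3: A (all prey gone) → extinct.
No further losses. Total secondary extinctions: 5.

5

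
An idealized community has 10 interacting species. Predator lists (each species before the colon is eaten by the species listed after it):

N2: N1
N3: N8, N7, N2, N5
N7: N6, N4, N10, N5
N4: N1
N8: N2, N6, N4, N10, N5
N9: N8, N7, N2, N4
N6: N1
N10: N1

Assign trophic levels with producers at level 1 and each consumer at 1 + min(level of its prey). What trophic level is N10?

Trophic level 3

N3 is a producer → level 1.
N8 eats N3 → level 2.
N10 eats N8 → level 3.
No prey of N10 is below level 2, so 3 is the minimum.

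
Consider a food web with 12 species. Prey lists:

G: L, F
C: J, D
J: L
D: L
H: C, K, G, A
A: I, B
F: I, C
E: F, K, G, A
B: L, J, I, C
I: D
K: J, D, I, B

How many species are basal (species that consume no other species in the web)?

1

Basal species (no prey listed): L.
Count: 1.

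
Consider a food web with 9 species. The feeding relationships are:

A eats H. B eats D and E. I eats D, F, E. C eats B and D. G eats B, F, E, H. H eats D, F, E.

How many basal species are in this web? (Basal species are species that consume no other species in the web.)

3

Basal species (no prey listed): D, E, F.
Count: 3.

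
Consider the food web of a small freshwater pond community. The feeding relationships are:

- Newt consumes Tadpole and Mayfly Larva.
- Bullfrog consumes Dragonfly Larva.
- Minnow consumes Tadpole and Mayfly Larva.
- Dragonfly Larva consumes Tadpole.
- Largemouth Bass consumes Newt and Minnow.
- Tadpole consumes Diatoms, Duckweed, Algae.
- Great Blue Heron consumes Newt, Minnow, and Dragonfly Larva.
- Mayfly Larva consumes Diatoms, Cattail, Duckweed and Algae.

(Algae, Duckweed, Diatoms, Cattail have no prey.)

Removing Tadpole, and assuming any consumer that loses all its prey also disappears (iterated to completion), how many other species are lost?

Remove Tadpole.
Round 1: Dragonfly Larva (all prey gone) → extinct.
Round 2: Bullfrog (all prey gone) → extinct.
No further losses. Total secondary extinctions: 2.

2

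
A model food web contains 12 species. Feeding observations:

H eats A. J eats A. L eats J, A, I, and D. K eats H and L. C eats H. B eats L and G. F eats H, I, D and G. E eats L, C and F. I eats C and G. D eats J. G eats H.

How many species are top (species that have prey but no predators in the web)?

Top species (has prey, but nothing eats it): B, E, K.
Count: 3.

3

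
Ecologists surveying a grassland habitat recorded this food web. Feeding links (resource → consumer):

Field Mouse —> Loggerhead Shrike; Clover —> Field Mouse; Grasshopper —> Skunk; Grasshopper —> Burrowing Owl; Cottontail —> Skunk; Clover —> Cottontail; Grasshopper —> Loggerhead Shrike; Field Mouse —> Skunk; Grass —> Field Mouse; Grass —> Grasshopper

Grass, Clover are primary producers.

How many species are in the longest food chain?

3 species

One longest chain: Grass → Grasshopper → Burrowing Owl.
It has 3 species and 2 links.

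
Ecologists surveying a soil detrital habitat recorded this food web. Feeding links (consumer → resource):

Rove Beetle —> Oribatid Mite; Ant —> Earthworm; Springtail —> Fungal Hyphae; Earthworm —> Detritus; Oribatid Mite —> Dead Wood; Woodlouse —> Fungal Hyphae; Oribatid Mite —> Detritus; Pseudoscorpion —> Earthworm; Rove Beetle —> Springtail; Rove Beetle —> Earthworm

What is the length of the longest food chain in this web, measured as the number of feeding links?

One longest chain: Detritus → Earthworm → Ant.
It has 3 species and 2 links.

2 links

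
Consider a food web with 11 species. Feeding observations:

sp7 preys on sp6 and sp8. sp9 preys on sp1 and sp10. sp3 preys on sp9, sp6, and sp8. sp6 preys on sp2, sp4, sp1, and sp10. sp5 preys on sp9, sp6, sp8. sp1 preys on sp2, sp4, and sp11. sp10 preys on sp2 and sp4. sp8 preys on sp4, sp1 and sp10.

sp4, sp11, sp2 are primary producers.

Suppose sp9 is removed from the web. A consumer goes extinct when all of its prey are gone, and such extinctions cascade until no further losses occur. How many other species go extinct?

Remove sp9.
Every predator of it retains at least one other prey: sp5 still has sp6, sp8; sp3 still has sp6, sp8.
No consumer loses all prey, so no secondary extinctions occur.

0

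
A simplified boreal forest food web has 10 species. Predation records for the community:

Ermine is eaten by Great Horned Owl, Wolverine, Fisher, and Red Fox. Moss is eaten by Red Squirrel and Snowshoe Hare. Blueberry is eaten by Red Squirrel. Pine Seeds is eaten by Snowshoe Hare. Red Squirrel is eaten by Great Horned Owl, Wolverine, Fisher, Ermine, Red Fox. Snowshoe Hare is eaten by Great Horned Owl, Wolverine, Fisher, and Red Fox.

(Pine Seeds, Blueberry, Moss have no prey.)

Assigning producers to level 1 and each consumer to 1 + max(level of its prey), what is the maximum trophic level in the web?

4

Producers (level 1): Pine Seeds, Blueberry, Moss.
Blueberry → Red Squirrel → Ermine → Great Horned Owl gives Great Horned Owl level 4.
No species has a prey at level 4, so no species reaches level 5.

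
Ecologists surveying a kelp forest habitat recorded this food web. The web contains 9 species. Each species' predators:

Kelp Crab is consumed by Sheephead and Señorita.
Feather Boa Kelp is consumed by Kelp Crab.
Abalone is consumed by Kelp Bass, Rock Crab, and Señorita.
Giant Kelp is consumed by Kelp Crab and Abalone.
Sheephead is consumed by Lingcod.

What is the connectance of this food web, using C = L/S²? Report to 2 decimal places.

C = 0.11

The web has S = 9 species and L = 9 feeding links.
C = L / S² = 9 / 81 = 0.1111 ≈ 0.11.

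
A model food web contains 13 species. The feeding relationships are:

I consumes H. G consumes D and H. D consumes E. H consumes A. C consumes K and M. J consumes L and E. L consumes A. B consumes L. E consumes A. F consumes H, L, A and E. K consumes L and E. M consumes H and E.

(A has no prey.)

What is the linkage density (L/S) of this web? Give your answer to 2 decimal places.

L/S = 1.54

There are L = 20 links among S = 13 species.
L/S = 20/13 = 1.5385 ≈ 1.54.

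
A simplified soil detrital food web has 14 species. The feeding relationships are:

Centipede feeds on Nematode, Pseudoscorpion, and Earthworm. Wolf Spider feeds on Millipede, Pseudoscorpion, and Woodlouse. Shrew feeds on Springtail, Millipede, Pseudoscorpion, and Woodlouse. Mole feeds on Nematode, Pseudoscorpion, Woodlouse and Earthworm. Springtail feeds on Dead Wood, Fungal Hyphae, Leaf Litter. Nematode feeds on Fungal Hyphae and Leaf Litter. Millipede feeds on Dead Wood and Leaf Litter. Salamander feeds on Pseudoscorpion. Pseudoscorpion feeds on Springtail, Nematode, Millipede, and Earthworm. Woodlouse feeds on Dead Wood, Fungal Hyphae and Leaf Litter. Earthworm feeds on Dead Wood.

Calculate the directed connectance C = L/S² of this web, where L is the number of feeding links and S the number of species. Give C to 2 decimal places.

C = 0.15

The web has S = 14 species and L = 30 feeding links.
C = L / S² = 30 / 196 = 0.1531 ≈ 0.15.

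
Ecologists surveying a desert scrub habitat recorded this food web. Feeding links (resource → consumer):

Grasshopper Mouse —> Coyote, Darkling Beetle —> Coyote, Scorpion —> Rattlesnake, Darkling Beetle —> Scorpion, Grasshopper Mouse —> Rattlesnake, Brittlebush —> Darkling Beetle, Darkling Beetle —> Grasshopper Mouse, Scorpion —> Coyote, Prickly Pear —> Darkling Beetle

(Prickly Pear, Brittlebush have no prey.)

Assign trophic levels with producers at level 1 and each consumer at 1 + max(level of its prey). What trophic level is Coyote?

Trophic level 4

Prickly Pear is a producer → level 1.
Darkling Beetle eats Prickly Pear (level 1); other prey at levels: Brittlebush 1 → level 2.
Scorpion eats Darkling Beetle → level 3.
Coyote eats Scorpion (level 3); other prey at levels: Darkling Beetle 2, Grasshopper Mouse 3 → level 4.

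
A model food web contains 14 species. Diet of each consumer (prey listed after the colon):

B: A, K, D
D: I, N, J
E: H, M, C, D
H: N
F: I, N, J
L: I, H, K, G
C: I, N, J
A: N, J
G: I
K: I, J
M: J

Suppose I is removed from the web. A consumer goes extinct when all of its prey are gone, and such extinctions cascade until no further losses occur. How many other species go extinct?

Remove I.
Round 1: G (all prey gone) → extinct.
No further losses. Total secondary extinctions: 1.

1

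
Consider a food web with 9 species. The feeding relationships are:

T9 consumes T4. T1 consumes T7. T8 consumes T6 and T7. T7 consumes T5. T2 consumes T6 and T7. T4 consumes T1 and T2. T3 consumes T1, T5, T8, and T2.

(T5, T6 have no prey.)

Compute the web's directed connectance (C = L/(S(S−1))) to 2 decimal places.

C = 0.18

The web has S = 9 species and L = 13 feeding links.
C = L / (S(S−1)) = 13 / 72 = 0.1806 ≈ 0.18.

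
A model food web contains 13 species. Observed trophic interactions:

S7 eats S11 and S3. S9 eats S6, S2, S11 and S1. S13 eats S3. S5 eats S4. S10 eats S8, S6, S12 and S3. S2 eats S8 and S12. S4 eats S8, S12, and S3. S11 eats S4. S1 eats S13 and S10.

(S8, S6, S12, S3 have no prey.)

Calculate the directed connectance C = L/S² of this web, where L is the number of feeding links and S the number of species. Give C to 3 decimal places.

C = 0.118

The web has S = 13 species and L = 20 feeding links.
C = L / S² = 20 / 169 = 0.1183 ≈ 0.118.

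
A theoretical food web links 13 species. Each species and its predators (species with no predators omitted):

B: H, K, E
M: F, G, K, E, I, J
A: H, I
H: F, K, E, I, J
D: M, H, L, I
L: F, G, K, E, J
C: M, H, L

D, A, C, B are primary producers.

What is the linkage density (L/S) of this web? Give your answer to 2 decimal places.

There are L = 28 links among S = 13 species.
L/S = 28/13 = 2.1538 ≈ 2.15.

L/S = 2.15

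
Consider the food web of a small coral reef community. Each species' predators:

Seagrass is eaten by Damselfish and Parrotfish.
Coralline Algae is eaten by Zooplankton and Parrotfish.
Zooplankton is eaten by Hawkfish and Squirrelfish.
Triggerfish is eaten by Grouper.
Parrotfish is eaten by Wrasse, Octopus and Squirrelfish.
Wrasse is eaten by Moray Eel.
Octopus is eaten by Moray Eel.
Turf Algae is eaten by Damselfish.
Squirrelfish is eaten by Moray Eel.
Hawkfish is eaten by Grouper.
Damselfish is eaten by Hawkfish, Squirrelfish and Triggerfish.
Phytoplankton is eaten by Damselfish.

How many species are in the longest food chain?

4 species

One longest chain: Coralline Algae → Zooplankton → Hawkfish → Grouper.
It has 4 species and 3 links.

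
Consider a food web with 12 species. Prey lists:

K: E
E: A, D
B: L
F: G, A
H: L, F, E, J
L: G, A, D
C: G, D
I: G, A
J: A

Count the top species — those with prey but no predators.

Top species (has prey, but nothing eats it): I, C, K, H, B.
Count: 5.

5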